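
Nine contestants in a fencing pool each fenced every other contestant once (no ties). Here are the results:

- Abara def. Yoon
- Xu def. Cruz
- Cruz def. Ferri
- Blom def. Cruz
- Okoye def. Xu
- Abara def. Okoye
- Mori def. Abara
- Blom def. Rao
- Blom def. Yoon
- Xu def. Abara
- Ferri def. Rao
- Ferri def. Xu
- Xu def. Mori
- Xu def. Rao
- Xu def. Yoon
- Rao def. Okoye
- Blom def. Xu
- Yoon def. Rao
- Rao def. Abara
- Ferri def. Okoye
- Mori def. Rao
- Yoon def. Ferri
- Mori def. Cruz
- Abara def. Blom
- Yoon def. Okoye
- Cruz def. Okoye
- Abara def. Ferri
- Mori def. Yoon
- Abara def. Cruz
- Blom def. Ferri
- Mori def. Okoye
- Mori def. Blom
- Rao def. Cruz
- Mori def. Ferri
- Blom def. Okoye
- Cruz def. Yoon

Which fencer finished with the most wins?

Mori

Win totals: Abara 5, Xu 5, Rao 3, Blom 6, Mori 7, Okoye 1, Yoon 3, Cruz 3, Ferri 3.
Mori leads with 7 wins (next highest: 6).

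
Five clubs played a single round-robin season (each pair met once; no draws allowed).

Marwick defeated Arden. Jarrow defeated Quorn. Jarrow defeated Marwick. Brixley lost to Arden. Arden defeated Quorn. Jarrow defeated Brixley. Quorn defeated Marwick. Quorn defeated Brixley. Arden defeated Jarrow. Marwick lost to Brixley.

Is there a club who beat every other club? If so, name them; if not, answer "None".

None

Highest win total is Jarrow with 3 (out of 4 possible).
Jarrow lost to Arden, so no club went undefeated.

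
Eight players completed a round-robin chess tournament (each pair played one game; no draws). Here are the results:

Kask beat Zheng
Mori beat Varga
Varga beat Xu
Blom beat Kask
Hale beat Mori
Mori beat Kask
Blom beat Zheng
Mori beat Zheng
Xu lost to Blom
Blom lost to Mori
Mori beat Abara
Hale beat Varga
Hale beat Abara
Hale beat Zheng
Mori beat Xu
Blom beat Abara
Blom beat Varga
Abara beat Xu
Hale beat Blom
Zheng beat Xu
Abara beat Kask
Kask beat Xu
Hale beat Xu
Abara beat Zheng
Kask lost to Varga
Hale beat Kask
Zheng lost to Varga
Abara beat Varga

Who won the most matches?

Win totals: Xu 0, Hale 7, Varga 3, Kask 2, Abara 4, Blom 5, Mori 6, Zheng 1.
Hale leads with 7 wins (next highest: 6).

Hale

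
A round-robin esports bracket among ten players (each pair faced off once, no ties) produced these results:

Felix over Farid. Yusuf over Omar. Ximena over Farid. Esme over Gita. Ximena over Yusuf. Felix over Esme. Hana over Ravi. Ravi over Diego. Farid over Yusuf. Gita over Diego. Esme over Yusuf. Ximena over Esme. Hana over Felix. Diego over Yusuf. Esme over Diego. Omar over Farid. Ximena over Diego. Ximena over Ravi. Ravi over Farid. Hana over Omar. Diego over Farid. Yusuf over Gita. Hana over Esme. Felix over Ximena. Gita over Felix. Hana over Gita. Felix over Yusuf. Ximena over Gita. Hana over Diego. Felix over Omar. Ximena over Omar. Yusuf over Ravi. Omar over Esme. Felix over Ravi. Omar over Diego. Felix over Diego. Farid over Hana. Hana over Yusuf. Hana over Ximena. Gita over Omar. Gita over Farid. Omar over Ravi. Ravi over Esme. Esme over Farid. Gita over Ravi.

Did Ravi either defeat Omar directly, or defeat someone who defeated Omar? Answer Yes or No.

No

Ravi did not beat Omar directly.
Ravi beat Diego, Farid, Esme, but each of them lost to Omar. No two-step path.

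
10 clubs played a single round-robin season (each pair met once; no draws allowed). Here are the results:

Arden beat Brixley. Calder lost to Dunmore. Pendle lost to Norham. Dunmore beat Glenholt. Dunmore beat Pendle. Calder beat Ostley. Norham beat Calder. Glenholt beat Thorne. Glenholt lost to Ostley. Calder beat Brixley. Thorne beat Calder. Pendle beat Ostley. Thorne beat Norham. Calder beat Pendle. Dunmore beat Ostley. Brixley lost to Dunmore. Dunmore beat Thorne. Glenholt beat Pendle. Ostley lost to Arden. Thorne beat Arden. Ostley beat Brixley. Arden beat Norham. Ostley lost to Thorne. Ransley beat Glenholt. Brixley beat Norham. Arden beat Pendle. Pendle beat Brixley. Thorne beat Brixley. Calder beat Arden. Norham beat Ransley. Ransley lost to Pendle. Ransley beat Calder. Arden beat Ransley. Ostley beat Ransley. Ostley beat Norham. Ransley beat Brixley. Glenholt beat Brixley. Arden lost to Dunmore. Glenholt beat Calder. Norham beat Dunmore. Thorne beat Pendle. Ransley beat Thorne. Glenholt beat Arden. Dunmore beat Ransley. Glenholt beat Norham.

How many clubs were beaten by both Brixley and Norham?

0

Brixley beat: Norham.
Norham beat: Dunmore, Calder, Ransley, Pendle.
No one was beaten by both.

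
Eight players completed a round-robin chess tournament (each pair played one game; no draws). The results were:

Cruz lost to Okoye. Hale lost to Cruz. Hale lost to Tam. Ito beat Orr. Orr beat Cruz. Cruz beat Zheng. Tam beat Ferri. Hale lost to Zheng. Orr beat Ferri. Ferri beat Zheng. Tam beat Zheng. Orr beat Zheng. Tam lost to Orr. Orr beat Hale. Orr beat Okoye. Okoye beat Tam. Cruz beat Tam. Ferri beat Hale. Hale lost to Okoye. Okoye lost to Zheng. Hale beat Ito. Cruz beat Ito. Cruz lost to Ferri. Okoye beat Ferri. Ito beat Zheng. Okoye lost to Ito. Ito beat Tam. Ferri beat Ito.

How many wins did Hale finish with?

Hale's results: beat Ito; lost to Tam, Zheng, Okoye, Cruz, Ferri, Orr.
That is 1 win.

1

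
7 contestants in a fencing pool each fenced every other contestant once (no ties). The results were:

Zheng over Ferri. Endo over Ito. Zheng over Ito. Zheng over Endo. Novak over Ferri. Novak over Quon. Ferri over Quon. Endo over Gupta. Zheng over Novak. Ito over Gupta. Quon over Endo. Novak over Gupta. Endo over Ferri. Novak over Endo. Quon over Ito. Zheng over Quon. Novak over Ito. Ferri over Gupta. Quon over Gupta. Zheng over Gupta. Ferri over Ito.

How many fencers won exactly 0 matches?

Win totals: Quon 3, Ito 1, Novak 5, Endo 3, Ferri 3, Zheng 6, Gupta 0.
Exactly 0: Gupta — 1 fencer.

1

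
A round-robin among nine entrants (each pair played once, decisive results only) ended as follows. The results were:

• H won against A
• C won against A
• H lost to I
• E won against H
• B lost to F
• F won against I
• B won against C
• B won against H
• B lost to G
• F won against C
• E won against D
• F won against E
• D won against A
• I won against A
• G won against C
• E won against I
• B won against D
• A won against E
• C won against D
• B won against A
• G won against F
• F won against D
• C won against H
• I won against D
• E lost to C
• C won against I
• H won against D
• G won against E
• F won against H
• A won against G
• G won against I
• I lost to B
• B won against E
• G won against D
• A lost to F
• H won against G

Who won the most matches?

Win totals: A 2, B 6, C 5, D 1, E 3, F 7, G 6, H 3, I 3.
F leads with 7 wins (next highest: 6).

F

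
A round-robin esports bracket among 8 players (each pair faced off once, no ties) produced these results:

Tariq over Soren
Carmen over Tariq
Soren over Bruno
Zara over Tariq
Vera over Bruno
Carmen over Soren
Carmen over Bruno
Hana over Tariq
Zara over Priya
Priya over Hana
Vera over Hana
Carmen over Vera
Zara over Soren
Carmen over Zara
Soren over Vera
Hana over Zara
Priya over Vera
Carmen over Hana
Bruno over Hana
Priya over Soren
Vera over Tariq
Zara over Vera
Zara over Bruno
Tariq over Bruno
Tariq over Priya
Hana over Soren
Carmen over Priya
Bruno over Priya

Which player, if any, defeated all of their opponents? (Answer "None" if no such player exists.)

Carmen has 7 wins out of 7 opponents — a perfect record.

Carmen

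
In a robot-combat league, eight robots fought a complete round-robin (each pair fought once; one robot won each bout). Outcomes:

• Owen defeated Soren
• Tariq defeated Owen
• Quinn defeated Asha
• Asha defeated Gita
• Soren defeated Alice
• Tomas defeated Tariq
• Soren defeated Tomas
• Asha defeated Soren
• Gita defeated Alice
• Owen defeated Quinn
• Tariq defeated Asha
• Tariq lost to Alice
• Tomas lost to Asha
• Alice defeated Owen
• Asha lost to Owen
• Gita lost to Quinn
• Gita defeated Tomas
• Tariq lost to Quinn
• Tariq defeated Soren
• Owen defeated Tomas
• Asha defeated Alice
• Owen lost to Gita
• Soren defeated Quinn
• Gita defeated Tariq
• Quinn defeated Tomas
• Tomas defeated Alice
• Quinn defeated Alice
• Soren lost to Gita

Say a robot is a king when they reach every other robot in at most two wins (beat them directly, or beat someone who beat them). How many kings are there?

Quinn reaches everyone (king).
Owen reaches everyone (king).
Asha reaches everyone (king).
Gita reaches everyone (king).
Soren reaches everyone (king).
Tariq reaches everyone (king).
Tomas cannot reach Quinn, Gita in two steps.
Alice cannot reach Gita in two steps.
Kings: Quinn, Owen, Asha, Gita, Soren, Tariq — 6.

6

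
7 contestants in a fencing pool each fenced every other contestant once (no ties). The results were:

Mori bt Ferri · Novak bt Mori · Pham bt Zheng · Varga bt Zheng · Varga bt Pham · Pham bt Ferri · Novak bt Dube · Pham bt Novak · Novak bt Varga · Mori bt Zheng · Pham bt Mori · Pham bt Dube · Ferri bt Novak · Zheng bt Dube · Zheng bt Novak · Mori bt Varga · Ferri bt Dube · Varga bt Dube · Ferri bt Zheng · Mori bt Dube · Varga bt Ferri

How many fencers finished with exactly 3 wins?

2

Win totals: Varga 4, Ferri 3, Pham 5, Novak 3, Dube 0, Zheng 2, Mori 4.
Exactly 3: Ferri, Novak — 2 fencers.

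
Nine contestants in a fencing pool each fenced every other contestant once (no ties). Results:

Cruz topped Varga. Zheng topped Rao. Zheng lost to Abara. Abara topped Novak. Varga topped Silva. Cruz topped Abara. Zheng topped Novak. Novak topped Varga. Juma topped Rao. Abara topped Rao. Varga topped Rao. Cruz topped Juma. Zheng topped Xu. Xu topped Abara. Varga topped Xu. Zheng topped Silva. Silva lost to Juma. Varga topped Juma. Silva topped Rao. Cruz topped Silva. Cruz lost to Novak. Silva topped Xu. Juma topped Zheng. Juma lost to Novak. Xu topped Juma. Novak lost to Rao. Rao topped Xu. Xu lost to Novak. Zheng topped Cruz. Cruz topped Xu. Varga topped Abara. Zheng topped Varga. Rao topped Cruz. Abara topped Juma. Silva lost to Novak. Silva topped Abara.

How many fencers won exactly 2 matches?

Win totals: Novak 5, Abara 4, Juma 3, Zheng 6, Rao 3, Xu 2, Silva 3, Cruz 5, Varga 5.
Exactly 2: Xu — 1 fencer.

1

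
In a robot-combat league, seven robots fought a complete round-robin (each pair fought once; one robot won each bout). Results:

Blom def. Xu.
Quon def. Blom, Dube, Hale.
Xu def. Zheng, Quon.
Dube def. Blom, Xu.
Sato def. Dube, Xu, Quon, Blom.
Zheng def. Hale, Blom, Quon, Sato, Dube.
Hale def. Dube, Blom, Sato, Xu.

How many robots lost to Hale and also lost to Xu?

Hale beat: Dube, Xu, Blom, Sato.
Xu beat: Quon, Zheng.
No one was beaten by both.

0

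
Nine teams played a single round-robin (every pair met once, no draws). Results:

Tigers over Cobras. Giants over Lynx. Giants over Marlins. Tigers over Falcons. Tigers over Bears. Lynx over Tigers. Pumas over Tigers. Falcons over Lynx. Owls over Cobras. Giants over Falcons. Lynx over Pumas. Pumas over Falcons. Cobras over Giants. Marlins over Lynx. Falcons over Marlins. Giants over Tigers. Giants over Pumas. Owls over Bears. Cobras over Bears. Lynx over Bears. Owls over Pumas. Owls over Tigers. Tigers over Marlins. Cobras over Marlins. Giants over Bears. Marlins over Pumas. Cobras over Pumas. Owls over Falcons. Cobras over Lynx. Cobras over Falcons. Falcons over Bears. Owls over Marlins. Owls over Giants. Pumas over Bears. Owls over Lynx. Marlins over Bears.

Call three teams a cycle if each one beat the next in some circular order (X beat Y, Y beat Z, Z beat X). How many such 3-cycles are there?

Win totals: Giants 6, Lynx 3, Falcons 3, Cobras 6, Bears 0, Owls 8, Marlins 3, Tigers 4, Pumas 3.
A team with w wins dominates both others in C(w,2) triples; summing gives 15 + 3 + 3 + 15 + 0 + 28 + 3 + 6 + 3 = 76 transitive triples.
Total triples C(9,3) = 84, so cyclic triples = 84 − 76 = 8.

8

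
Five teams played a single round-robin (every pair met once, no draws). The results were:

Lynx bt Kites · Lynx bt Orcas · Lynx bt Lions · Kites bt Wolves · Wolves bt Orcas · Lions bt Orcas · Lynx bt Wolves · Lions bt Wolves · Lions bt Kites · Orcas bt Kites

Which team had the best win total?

Lynx

Win totals: Kites 1, Orcas 1, Lions 3, Lynx 4, Wolves 1.
Lynx leads with 4 wins (next highest: 3).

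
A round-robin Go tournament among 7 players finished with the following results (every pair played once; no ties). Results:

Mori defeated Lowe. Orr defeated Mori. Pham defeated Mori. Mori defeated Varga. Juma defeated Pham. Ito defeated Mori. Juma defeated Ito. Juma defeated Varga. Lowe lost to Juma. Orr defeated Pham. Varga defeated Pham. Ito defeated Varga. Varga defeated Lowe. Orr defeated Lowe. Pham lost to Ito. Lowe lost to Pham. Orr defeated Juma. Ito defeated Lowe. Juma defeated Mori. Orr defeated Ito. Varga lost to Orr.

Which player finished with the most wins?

Win totals: Ito 4, Varga 2, Orr 6, Pham 2, Lowe 0, Mori 2, Juma 5.
Orr leads with 6 wins (next highest: 5).

Orr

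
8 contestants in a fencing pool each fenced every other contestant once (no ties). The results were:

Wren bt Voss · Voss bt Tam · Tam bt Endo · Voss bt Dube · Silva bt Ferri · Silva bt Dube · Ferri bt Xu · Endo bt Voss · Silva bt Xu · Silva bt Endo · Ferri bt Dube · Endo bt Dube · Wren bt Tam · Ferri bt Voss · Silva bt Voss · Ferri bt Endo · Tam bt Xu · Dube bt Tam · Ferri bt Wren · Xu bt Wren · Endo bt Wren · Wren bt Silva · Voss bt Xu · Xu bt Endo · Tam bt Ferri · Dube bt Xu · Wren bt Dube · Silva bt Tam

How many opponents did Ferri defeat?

5

Ferri's results: beat Voss, Xu, Endo, Dube, Wren; lost to Tam, Silva.
That is 5 wins.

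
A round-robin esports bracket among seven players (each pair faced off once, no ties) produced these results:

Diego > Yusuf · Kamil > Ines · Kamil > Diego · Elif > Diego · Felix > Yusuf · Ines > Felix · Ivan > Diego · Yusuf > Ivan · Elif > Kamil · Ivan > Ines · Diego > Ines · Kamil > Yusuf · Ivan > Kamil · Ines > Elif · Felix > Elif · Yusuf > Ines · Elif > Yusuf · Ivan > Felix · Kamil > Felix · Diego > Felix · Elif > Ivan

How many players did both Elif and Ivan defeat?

Elif beat: Ivan, Diego, Kamil, Yusuf.
Ivan beat: Felix, Ines, Diego, Kamil.
Both beat: Diego, Kamil — 2.

2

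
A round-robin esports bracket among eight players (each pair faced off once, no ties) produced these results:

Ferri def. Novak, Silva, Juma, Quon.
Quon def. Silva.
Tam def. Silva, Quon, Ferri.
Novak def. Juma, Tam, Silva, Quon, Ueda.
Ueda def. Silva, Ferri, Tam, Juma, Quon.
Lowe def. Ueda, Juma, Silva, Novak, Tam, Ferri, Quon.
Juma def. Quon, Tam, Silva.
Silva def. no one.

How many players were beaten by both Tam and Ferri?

2

Tam beat: Ferri, Quon, Silva.
Ferri beat: Novak, Juma, Quon, Silva.
Both beat: Quon, Silva — 2.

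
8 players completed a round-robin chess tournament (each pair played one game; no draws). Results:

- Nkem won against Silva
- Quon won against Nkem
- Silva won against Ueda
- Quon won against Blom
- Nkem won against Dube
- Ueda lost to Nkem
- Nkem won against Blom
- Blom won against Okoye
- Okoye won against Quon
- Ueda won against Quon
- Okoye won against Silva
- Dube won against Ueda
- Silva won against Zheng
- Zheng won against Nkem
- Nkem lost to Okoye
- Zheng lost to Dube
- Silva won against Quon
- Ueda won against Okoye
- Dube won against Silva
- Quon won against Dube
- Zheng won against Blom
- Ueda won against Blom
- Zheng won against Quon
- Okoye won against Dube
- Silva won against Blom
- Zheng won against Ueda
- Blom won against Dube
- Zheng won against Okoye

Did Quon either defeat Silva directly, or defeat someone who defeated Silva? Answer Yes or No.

Quon did not beat Silva directly.
Quon beat Nkem, Dube, Blom. Of those, Nkem beat Silva.

Yes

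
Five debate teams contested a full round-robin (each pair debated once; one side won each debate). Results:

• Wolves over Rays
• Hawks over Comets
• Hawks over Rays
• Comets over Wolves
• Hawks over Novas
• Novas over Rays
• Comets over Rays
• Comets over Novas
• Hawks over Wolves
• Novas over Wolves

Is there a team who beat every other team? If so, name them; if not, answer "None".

Hawks has 4 wins out of 4 opponents — a perfect record.

Hawks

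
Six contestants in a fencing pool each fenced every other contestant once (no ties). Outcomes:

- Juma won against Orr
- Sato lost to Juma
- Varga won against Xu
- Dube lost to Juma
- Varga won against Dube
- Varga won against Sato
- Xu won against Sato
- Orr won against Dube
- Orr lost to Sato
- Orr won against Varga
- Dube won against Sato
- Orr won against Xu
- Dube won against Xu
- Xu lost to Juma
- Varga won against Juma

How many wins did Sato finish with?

Sato's results: beat Orr; lost to Dube, Juma, Varga, Xu.
That is 1 win.

1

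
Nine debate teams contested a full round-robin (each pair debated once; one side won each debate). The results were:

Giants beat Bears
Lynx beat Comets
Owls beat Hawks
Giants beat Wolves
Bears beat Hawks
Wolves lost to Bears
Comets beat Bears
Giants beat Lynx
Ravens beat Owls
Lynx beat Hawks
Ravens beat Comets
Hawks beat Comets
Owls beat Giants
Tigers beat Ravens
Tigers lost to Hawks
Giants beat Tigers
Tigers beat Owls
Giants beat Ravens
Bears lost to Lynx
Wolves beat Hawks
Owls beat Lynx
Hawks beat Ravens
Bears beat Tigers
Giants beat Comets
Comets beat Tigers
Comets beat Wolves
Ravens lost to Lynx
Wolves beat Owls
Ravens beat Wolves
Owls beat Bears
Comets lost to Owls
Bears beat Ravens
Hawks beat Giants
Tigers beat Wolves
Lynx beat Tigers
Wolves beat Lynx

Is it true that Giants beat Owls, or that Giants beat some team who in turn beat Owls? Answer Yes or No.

Giants did not beat Owls directly.
Giants beat Ravens, Wolves, Comets, Bears, Lynx, Tigers. Of those, Ravens beat Owls.

Yes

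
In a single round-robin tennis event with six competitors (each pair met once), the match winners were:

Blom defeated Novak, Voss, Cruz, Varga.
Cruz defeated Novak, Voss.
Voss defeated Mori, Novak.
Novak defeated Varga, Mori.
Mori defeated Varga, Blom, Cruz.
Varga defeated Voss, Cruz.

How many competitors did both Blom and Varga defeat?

Blom beat: Cruz, Novak, Varga, Voss.
Varga beat: Cruz, Voss.
Both beat: Cruz, Voss — 2.

2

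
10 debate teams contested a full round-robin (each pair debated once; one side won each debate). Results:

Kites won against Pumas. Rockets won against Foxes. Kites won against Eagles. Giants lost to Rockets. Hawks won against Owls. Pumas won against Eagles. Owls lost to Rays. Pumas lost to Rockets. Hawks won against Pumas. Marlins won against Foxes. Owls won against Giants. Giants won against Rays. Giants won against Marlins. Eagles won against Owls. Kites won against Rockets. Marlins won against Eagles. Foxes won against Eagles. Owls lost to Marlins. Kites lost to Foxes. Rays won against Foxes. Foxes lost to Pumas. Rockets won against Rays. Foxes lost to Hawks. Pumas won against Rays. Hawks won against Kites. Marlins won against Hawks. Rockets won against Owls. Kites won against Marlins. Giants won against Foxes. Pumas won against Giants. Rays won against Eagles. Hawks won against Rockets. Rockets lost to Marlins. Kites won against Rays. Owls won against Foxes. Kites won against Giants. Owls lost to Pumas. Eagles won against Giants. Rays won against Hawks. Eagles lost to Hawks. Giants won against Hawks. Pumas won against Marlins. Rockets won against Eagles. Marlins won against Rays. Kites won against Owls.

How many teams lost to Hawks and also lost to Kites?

4

Hawks beat: Owls, Foxes, Eagles, Rockets, Kites, Pumas.
Kites beat: Giants, Owls, Rays, Marlins, Eagles, Rockets, Pumas.
Both beat: Owls, Eagles, Rockets, Pumas — 4.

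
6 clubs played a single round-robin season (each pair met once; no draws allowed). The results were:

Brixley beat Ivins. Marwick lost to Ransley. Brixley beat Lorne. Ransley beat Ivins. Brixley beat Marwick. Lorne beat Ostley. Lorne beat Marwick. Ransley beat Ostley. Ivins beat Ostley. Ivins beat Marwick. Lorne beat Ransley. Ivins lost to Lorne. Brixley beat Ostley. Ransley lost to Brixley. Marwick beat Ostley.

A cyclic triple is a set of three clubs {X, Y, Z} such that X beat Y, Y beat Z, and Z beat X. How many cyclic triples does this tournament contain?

Win totals: Marwick 1, Ivins 2, Ostley 0, Ransley 3, Brixley 5, Lorne 4.
A club with w wins dominates both others in C(w,2) triples; summing gives 0 + 1 + 0 + 3 + 10 + 6 = 20 transitive triples.
Total triples C(6,3) = 20, so cyclic triples = 20 − 20 = 0.

0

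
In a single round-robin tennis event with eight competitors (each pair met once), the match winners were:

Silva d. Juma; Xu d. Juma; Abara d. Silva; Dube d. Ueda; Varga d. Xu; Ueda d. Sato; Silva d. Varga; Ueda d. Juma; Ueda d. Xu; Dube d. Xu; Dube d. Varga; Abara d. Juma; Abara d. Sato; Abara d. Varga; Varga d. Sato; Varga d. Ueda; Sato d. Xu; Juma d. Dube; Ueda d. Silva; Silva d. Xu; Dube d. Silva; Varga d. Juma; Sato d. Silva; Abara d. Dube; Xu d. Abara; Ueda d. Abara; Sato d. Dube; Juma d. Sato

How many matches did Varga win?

4

Varga's results: beat Xu, Juma, Ueda, Sato; lost to Abara, Silva, Dube.
That is 4 wins.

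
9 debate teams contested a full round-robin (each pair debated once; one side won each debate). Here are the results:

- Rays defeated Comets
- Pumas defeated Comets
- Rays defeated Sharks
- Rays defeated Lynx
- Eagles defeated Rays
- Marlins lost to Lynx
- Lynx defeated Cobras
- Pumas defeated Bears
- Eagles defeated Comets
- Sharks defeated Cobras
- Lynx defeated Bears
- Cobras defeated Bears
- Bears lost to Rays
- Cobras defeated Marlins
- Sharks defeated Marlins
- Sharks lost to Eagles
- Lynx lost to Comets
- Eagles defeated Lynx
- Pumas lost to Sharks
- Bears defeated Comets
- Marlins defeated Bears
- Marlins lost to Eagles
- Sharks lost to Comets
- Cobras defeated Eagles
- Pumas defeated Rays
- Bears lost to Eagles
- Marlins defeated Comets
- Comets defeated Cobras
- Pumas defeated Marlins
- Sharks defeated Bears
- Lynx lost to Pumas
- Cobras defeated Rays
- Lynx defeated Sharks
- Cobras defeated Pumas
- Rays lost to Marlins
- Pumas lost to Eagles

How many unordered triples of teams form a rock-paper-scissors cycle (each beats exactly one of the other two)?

19

Win totals: Bears 1, Eagles 7, Marlins 3, Cobras 5, Lynx 4, Rays 4, Comets 3, Pumas 5, Sharks 4.
A team with w wins dominates both others in C(w,2) triples; summing gives 0 + 21 + 3 + 10 + 6 + 6 + 3 + 10 + 6 = 65 transitive triples.
Total triples C(9,3) = 84, so cyclic triples = 84 − 65 = 19.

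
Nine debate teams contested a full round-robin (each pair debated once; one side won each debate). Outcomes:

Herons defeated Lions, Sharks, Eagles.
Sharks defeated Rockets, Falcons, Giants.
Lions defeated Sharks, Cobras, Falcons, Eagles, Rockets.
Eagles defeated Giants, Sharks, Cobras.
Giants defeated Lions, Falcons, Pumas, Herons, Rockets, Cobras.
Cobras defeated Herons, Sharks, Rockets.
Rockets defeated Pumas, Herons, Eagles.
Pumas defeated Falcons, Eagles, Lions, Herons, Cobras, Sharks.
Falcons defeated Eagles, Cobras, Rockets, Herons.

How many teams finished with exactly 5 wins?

Win totals: Herons 3, Lions 5, Giants 6, Cobras 3, Rockets 3, Sharks 3, Pumas 6, Eagles 3, Falcons 4.
Exactly 5: Lions — 1 team.

1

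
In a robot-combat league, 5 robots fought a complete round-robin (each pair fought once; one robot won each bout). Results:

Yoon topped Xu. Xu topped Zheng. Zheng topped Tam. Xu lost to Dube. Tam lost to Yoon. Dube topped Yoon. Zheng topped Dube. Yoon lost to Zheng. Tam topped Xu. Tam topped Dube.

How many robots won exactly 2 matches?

3

Win totals: Yoon 2, Zheng 3, Tam 2, Dube 2, Xu 1.
Exactly 2: Yoon, Tam, Dube — 3 robots.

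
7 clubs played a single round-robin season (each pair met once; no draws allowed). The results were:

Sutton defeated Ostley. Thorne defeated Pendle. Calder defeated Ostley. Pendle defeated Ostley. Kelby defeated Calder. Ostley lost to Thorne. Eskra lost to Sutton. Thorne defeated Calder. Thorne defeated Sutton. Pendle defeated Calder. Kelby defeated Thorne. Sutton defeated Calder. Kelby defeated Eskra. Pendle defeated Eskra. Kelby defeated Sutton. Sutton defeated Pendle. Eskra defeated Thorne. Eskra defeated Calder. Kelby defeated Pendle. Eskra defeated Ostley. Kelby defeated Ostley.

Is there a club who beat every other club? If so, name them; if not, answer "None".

Kelby has 6 wins out of 6 opponents — a perfect record.

Kelby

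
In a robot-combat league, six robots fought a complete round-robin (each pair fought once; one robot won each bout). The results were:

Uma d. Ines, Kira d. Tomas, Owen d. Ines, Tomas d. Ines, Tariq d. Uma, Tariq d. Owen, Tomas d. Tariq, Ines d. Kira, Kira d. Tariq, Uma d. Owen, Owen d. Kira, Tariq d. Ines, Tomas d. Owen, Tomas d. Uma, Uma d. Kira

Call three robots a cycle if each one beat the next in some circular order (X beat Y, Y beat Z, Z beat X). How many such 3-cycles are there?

Of the C(6,3) = 20 triples, the cyclic ones are: {Tomas, Uma, Kira}; {Tomas, Kira, Ines}; {Tomas, Kira, Owen}; {Uma, Kira, Tariq}; {Kira, Ines, Tariq}; {Kira, Owen, Tariq}.
That is 6.

6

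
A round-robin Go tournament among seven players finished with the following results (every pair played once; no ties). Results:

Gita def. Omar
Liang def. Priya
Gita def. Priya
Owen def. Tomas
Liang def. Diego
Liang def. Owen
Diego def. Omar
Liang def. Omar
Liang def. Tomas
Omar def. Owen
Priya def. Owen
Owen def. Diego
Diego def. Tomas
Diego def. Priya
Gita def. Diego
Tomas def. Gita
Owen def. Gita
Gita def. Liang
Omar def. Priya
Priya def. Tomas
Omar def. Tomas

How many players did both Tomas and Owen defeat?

1

Tomas beat: Gita.
Owen beat: Tomas, Diego, Gita.
Both beat: Gita — 1.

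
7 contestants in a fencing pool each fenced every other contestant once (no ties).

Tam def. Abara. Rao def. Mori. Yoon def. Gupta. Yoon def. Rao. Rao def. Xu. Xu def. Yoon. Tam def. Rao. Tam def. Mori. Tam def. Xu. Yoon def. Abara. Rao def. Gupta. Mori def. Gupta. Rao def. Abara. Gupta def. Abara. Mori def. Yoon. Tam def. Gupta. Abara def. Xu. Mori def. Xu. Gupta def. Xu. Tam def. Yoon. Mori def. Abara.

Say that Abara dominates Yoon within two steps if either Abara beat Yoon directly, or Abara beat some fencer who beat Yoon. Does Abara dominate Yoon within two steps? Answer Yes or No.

Yes

Abara did not beat Yoon directly.
Abara beat Xu. Of those, Xu beat Yoon.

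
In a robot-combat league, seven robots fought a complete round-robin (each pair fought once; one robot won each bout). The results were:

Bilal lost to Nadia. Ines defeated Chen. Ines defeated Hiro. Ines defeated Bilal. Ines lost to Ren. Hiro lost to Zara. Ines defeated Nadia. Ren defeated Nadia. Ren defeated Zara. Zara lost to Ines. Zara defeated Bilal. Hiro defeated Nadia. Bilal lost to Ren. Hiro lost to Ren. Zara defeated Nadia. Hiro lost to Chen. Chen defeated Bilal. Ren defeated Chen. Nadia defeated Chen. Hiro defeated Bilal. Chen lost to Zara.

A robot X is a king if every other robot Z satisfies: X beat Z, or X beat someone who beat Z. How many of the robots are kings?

Ines cannot reach Ren in two steps.
Hiro cannot reach Ines, Zara, Ren in two steps.
Chen cannot reach Ines, Zara, Ren in two steps.
Bilal cannot reach Ines, Hiro, Chen, Zara, Nadia, Ren in two steps.
Zara cannot reach Ines, Ren in two steps.
Nadia cannot reach Ines, Zara, Ren in two steps.
Ren reaches everyone (king).
Kings: Ren — 1.

1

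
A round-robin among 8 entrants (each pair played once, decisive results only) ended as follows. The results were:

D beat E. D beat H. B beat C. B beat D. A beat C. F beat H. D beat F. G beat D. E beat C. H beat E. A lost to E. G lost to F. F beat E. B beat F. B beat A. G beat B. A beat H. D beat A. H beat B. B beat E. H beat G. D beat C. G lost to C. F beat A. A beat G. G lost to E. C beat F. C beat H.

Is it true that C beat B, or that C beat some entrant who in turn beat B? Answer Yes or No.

C did not beat B directly.
C beat F, G, H. Of those, G beat B.

Yes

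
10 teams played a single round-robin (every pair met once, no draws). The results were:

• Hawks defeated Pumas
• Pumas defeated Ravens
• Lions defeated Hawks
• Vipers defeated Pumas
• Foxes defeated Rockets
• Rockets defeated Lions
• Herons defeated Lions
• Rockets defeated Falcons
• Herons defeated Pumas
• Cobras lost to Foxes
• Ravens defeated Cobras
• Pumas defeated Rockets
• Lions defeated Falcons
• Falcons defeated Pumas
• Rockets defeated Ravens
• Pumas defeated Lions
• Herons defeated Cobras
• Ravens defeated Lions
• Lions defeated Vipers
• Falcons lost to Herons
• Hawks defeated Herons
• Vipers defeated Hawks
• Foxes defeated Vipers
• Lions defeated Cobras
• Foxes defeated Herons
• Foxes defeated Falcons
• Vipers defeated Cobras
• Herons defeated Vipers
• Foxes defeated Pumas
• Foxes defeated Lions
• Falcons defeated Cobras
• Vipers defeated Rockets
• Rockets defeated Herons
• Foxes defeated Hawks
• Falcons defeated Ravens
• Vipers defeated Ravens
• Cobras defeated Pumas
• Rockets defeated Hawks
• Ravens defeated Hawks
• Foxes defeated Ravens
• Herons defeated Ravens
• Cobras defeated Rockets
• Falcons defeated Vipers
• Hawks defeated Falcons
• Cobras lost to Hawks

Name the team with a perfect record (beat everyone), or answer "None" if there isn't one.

Foxes

Foxes has 9 wins out of 9 opponents — a perfect record.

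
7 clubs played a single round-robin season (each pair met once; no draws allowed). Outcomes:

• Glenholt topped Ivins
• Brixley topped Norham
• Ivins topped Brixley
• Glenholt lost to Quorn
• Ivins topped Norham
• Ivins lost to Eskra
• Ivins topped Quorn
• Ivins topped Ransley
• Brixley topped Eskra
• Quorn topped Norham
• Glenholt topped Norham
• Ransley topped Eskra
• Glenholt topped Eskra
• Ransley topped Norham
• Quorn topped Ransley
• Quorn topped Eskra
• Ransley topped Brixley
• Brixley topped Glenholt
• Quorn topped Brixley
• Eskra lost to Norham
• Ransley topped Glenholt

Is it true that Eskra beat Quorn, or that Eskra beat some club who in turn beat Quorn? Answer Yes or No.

Yes

Eskra did not beat Quorn directly.
Eskra beat Ivins. Of those, Ivins beat Quorn.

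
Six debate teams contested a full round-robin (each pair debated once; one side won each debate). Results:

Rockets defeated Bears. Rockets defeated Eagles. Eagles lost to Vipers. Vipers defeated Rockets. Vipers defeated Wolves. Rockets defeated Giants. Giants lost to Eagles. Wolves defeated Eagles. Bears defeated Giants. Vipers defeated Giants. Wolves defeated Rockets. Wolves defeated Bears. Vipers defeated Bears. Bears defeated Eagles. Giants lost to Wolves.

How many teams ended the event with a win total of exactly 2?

Win totals: Bears 2, Vipers 5, Giants 0, Wolves 4, Rockets 3, Eagles 1.
Exactly 2: Bears — 1 team.

1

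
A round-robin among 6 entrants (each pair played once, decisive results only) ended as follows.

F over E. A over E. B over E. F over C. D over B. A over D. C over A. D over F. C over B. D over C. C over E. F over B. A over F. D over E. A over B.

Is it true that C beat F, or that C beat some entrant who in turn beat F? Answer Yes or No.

C did not beat F directly.
C beat A, B, E. Of those, A beat F.

Yes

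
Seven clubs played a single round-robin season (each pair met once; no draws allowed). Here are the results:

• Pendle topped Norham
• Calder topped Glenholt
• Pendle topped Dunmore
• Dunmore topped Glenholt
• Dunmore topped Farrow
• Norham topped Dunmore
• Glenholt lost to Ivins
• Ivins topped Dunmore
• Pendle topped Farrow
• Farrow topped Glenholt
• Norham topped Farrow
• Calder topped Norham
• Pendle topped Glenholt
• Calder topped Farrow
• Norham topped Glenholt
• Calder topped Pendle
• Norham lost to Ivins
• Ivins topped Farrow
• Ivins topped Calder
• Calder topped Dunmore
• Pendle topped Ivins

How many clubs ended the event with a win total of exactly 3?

1

Win totals: Pendle 5, Dunmore 2, Farrow 1, Calder 5, Ivins 5, Norham 3, Glenholt 0.
Exactly 3: Norham — 1 club.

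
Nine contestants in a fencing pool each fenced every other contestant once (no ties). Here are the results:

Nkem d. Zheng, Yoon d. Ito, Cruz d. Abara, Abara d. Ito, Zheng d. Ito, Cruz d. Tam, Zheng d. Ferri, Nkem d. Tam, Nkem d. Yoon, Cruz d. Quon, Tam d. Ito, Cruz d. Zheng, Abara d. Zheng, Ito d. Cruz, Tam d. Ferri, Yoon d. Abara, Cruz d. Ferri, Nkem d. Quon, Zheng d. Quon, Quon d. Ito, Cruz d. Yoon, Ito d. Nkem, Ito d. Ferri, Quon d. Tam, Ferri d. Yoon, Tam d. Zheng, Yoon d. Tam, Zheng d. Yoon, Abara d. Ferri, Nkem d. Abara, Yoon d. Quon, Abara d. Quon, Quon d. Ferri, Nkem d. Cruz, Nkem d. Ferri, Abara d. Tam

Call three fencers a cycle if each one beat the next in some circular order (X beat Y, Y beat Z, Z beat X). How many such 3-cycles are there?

17

Win totals: Tam 3, Quon 3, Zheng 4, Nkem 7, Ito 3, Abara 5, Ferri 1, Yoon 4, Cruz 6.
A fencer with w wins dominates both others in C(w,2) triples; summing gives 3 + 3 + 6 + 21 + 3 + 10 + 0 + 6 + 15 = 67 transitive triples.
Total triples C(9,3) = 84, so cyclic triples = 84 − 67 = 17.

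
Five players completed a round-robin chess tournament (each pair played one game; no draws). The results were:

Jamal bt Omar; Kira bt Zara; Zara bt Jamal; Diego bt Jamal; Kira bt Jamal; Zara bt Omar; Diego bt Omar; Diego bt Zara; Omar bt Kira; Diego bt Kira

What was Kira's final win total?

Kira's results: beat Jamal, Zara; lost to Omar, Diego.
That is 2 wins.

2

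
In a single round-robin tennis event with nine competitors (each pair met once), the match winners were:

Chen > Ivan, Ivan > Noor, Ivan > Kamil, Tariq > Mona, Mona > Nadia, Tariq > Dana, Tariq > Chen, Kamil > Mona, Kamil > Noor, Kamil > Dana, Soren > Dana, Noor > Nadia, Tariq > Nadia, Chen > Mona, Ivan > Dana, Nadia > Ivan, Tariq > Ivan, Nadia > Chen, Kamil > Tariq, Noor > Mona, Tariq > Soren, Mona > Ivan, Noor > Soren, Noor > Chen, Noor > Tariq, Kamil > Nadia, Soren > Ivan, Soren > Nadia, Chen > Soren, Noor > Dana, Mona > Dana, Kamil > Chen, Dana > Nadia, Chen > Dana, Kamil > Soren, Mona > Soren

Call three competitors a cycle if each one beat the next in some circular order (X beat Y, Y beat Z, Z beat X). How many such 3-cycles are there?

Win totals: Noor 6, Mona 4, Nadia 2, Chen 4, Tariq 6, Kamil 7, Dana 1, Soren 3, Ivan 3.
A competitor with w wins dominates both others in C(w,2) triples; summing gives 15 + 6 + 1 + 6 + 15 + 21 + 0 + 3 + 3 = 70 transitive triples.
Total triples C(9,3) = 84, so cyclic triples = 84 − 70 = 14.

14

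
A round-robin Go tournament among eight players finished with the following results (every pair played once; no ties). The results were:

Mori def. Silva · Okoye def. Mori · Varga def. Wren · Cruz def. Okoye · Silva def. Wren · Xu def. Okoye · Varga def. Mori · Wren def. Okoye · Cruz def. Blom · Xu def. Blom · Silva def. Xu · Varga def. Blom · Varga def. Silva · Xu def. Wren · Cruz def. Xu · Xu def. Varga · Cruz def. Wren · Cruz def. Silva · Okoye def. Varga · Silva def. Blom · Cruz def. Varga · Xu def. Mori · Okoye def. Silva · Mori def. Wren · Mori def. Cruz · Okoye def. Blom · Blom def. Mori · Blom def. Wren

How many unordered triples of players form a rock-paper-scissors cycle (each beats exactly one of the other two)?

12

Win totals: Silva 3, Cruz 6, Xu 5, Okoye 4, Wren 1, Varga 4, Blom 2, Mori 3.
A player with w wins dominates both others in C(w,2) triples; summing gives 3 + 15 + 10 + 6 + 0 + 6 + 1 + 3 = 44 transitive triples.
Total triples C(8,3) = 56, so cyclic triples = 56 − 44 = 12.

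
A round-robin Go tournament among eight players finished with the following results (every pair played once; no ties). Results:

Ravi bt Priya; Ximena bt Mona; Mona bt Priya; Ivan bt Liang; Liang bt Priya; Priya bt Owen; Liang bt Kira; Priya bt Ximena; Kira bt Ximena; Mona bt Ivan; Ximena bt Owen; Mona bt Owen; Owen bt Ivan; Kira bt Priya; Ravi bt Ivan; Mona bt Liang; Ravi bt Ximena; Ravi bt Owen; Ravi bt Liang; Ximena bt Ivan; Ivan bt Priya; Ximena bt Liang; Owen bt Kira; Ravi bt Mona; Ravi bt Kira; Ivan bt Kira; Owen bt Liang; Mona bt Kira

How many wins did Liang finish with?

Liang's results: beat Kira, Priya; lost to Mona, Ivan, Ximena, Owen, Ravi.
That is 2 wins.

2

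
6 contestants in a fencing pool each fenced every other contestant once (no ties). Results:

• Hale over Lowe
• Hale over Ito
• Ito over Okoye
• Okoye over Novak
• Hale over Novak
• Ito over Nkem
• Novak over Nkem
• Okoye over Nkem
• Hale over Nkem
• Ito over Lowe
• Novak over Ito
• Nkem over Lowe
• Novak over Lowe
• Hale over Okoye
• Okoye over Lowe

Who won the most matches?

Win totals: Lowe 0, Okoye 3, Ito 3, Hale 5, Novak 3, Nkem 1.
Hale leads with 5 wins (next highest: 3).

Hale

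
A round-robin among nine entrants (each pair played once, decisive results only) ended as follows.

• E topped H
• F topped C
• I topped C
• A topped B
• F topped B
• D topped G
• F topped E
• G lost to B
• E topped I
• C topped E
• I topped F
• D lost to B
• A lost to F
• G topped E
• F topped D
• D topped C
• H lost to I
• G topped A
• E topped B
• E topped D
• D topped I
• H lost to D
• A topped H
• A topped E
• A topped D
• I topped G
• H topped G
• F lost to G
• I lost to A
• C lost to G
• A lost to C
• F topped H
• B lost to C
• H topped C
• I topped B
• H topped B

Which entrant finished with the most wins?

F

Win totals: A 5, B 2, C 3, D 4, E 4, F 6, G 4, H 3, I 5.
F leads with 6 wins (next highest: 5).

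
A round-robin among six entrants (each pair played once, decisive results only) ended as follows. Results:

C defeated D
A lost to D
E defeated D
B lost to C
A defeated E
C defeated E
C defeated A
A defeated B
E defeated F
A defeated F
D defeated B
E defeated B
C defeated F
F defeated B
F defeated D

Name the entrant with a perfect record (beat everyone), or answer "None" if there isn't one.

C has 5 wins out of 5 opponents — a perfect record.

C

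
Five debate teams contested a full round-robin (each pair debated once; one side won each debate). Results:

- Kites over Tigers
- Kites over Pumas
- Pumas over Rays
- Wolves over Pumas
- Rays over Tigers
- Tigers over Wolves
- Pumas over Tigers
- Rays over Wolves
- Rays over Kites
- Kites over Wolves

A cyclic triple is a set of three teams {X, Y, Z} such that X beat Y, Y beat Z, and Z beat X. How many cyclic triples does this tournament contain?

Win totals: Tigers 1, Kites 3, Wolves 1, Pumas 2, Rays 3.
A team with w wins dominates both others in C(w,2) triples; summing gives 0 + 3 + 0 + 1 + 3 = 7 transitive triples.
Total triples C(5,3) = 10, so cyclic triples = 10 − 7 = 3.

3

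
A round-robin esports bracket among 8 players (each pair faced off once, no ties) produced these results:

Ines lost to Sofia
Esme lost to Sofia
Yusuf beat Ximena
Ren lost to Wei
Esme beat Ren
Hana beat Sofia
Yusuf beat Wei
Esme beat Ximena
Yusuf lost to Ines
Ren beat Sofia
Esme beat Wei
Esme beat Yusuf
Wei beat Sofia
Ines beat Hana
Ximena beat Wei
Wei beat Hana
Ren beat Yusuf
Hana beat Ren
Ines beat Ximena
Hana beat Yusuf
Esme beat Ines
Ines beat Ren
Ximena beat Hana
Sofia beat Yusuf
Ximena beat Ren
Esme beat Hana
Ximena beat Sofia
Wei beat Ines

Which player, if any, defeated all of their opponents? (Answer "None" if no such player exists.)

Highest win total is Esme with 6 (out of 7 possible).
Esme lost to Sofia, so no player went undefeated.

None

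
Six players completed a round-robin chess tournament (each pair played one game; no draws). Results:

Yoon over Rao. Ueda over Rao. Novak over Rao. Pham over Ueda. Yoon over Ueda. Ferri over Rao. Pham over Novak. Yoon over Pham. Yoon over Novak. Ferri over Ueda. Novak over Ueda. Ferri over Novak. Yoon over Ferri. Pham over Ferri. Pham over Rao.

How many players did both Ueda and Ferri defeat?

Ueda beat: Rao.
Ferri beat: Ueda, Novak, Rao.
Both beat: Rao — 1.

1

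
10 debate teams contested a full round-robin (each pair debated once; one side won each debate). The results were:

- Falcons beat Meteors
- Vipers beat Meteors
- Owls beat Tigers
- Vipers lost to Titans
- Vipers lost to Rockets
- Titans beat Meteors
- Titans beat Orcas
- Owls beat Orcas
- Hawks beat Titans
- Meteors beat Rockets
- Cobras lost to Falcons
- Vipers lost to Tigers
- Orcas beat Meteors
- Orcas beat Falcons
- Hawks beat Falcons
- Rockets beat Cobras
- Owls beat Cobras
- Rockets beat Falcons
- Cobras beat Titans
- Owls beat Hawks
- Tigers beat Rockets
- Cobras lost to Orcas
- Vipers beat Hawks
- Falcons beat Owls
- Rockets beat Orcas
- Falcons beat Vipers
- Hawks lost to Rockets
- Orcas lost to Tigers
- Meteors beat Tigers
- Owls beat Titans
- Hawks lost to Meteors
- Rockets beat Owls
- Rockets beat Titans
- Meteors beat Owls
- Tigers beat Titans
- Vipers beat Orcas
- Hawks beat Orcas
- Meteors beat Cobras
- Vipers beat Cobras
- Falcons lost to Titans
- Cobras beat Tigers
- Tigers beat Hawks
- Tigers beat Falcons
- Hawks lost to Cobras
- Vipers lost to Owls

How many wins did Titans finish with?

4

Titans' results: beat Orcas, Falcons, Vipers, Meteors; lost to Hawks, Cobras, Owls, Tigers, Rockets.
That is 4 wins.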